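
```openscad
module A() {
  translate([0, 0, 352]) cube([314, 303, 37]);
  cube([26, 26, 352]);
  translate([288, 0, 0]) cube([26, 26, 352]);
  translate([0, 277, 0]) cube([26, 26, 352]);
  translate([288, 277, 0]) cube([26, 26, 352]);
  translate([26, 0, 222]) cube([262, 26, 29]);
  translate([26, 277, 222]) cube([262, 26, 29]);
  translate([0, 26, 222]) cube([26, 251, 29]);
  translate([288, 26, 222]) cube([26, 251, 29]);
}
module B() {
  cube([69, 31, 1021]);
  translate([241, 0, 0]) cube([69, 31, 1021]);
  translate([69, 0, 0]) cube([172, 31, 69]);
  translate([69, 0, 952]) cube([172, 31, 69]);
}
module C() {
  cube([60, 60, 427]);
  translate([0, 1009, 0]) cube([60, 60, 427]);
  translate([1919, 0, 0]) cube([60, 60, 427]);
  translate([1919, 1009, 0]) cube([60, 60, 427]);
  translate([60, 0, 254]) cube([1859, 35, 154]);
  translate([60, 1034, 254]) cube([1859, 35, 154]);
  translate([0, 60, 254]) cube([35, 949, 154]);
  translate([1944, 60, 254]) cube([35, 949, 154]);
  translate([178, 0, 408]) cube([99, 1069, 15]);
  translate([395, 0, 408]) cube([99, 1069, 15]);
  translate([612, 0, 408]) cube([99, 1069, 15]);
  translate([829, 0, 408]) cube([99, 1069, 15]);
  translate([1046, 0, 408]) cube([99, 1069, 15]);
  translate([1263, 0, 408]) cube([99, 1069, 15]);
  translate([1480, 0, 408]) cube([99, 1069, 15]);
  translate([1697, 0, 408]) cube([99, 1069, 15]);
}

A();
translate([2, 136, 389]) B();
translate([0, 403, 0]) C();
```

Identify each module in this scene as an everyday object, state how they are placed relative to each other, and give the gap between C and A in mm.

The bed frame's nearest face is 100 mm from the stool's +y face.

A is a stool. B is a picture frame. C is a bed frame. The picture frame is on top of the stool, centred. The bed frame is on the floor beside the stool on its +y side. The gap between the bed frame and the stool is 100 mm.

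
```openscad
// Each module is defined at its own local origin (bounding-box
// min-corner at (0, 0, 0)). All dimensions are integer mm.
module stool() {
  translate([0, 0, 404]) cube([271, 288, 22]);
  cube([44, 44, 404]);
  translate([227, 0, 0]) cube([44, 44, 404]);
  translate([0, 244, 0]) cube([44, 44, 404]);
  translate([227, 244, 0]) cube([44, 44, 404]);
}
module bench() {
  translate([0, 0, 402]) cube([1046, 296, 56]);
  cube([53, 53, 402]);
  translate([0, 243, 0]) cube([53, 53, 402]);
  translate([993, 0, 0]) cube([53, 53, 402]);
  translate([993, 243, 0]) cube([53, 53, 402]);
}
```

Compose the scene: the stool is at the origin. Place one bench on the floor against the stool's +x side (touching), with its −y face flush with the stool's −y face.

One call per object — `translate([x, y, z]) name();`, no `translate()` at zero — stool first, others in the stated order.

stool();
translate([271, 0, 0]) bench();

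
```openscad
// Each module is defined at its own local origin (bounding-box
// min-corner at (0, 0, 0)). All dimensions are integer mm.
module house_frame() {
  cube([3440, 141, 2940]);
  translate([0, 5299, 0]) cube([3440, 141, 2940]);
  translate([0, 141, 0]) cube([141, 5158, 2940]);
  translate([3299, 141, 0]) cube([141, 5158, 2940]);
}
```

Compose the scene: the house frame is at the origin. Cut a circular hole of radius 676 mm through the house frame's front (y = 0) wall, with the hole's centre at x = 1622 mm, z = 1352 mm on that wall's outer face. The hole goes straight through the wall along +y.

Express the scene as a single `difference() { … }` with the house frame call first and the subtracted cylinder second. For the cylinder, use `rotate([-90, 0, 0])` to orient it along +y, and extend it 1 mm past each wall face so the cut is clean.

difference() {
  house_frame();
  translate([1622, -1, 1352]) rotate([-90, 0, 0]) cylinder(h = 143, r = 676);
}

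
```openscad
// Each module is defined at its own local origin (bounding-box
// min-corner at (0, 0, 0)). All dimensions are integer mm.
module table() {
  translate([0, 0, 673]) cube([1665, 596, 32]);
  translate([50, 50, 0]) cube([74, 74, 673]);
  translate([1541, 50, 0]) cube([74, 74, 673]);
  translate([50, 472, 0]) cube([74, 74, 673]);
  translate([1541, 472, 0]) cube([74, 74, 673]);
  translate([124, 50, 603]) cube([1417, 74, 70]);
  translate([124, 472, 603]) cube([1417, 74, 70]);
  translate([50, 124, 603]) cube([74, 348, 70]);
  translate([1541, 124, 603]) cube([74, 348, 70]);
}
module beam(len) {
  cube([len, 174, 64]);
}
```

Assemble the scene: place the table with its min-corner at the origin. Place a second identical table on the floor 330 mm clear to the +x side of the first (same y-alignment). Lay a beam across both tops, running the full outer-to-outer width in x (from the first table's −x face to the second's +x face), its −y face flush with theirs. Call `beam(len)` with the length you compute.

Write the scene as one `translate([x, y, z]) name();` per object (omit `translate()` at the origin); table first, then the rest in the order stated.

table();
translate([1995, 0, 0]) table();
translate([0, 0, 705]) beam(3660);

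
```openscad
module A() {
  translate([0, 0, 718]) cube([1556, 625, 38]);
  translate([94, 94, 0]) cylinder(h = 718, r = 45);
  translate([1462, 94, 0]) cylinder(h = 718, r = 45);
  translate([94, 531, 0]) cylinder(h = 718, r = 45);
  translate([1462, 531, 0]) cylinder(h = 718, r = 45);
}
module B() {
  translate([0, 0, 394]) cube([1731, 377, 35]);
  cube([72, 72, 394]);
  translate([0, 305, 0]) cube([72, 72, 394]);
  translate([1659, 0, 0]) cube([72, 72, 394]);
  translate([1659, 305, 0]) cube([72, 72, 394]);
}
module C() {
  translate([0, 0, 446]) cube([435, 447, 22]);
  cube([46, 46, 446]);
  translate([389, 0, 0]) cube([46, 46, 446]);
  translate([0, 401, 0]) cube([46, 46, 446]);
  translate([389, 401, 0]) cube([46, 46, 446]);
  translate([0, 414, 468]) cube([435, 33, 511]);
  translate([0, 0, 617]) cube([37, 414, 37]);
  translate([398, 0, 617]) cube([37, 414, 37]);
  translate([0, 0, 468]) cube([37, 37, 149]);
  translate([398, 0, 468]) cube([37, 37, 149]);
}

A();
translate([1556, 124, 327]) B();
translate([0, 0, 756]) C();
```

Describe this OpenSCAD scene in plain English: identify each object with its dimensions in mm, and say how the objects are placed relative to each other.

A is a rectangular dining table. The top is 1556×625×38 mm with its upper surface at z = 756 mm. It stands on four round legs of 90 mm diameter, each leg's bounding box inset 49 mm from the nearest pair of top edges, running from the floor to the underside of the top.

B is a bench: a 1731×377 mm seat slab, 35 mm thick, top at z = 429 mm, on four 72×72 mm square legs flush with the seat corners and standing on z = 0.

C is a chair. The seat is a 435×447×22 mm slab with its top at z = 468 mm, on four 46×46 mm corner legs (flush with the seat edges, standing on z = 0). A flat backrest 33 mm thick, 511 mm tall, spans the full seat width and rises from the seat top along its +y edge, rear face flush with the rear of the seat. Two armrests of 37×37 mm section run along each side from the seat's front edge to the front of the backrest, top faces 186 mm above the seat top and outer faces flush with the seat's x-edges; a 37×37 mm post under the front of each armrest stands on the seat at the front corner.

The bench is beside the table with their tops flush at z = 756. The chair is on top of the table.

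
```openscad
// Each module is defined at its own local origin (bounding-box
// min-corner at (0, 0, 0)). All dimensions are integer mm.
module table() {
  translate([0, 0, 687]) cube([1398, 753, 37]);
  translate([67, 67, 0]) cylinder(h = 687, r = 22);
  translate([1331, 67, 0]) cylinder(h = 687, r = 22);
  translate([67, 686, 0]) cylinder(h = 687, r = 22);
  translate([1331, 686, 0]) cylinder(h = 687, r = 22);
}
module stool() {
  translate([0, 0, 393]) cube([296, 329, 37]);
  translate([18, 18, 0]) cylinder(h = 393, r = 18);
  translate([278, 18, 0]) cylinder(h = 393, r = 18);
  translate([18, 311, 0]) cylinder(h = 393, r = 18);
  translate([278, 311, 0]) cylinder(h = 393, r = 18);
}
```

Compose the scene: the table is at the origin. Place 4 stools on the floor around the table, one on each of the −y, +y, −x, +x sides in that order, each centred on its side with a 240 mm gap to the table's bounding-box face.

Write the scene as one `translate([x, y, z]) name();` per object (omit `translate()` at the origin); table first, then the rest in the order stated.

table();
translate([551, -569, 0]) stool();
translate([551, 993, 0]) stool();
translate([-536, 212, 0]) stool();
translate([1638, 212, 0]) stool();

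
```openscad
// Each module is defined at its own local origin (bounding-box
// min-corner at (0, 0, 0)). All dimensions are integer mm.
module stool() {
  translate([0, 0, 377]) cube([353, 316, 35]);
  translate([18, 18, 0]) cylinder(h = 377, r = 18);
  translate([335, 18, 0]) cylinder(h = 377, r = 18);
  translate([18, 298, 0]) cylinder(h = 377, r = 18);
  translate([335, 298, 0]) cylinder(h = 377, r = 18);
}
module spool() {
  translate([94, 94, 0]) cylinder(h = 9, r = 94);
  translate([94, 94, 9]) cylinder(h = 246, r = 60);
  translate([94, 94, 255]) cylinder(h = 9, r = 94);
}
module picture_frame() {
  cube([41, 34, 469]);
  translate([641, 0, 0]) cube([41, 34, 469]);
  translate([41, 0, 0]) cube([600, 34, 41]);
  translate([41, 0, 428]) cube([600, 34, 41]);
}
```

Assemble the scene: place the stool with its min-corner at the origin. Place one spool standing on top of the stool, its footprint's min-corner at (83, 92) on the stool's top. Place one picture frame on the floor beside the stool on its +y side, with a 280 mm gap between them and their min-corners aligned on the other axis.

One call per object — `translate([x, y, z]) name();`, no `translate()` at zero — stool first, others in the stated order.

stool();
translate([83, 92, 412]) spool();
translate([0, 596, 0]) picture_frame();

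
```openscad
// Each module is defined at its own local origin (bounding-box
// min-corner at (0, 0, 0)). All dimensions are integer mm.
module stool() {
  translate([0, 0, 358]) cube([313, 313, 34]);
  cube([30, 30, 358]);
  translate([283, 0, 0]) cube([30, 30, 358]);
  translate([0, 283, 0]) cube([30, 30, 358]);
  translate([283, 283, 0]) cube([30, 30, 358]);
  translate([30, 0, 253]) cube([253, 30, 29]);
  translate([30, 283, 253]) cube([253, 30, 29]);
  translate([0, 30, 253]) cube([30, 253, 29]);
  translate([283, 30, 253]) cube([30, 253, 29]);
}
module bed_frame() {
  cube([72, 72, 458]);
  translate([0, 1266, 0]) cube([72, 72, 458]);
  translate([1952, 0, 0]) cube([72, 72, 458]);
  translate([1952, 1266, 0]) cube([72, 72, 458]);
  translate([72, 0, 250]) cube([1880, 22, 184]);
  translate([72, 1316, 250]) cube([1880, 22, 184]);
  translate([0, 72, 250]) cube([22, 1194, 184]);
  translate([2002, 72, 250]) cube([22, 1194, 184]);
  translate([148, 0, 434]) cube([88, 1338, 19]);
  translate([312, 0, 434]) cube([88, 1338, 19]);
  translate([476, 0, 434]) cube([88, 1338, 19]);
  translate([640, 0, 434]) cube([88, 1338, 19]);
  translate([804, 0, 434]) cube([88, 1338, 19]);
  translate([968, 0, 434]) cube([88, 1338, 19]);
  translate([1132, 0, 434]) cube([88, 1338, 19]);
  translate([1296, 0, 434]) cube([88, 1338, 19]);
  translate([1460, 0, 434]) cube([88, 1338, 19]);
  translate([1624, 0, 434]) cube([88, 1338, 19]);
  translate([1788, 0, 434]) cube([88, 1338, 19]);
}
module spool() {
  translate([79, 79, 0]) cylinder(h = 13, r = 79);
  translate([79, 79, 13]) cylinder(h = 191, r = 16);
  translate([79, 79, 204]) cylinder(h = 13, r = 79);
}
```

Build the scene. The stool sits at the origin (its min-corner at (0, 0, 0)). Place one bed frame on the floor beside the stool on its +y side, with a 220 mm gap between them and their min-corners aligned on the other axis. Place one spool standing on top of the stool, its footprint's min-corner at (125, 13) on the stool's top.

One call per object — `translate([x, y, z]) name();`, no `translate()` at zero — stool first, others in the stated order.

stool();
translate([0, 533, 0]) bed_frame();
translate([125, 13, 392]) spool();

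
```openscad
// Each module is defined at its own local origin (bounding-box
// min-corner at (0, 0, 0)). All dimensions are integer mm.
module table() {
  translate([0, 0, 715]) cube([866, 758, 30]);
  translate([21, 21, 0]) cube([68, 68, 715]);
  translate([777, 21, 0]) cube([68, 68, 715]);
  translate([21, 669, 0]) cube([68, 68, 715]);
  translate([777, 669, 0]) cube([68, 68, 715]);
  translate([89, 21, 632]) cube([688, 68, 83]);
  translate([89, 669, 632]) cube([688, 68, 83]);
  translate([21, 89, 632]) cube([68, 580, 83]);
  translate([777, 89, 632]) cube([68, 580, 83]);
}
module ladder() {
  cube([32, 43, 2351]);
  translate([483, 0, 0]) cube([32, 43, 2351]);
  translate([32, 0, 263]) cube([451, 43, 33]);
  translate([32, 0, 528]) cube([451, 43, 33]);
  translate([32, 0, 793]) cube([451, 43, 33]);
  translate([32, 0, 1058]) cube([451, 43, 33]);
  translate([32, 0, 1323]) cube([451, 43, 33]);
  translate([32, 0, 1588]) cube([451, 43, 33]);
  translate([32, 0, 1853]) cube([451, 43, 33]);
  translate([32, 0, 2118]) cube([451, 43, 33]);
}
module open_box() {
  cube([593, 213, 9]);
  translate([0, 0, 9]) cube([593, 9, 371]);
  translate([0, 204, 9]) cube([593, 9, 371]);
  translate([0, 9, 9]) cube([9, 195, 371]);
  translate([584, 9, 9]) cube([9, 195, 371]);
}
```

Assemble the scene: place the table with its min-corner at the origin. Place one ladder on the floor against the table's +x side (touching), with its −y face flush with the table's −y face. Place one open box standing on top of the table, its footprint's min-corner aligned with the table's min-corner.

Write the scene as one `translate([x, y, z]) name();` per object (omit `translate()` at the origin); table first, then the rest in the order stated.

table();
translate([866, 0, 0]) ladder();
translate([0, 0, 745]) open_box();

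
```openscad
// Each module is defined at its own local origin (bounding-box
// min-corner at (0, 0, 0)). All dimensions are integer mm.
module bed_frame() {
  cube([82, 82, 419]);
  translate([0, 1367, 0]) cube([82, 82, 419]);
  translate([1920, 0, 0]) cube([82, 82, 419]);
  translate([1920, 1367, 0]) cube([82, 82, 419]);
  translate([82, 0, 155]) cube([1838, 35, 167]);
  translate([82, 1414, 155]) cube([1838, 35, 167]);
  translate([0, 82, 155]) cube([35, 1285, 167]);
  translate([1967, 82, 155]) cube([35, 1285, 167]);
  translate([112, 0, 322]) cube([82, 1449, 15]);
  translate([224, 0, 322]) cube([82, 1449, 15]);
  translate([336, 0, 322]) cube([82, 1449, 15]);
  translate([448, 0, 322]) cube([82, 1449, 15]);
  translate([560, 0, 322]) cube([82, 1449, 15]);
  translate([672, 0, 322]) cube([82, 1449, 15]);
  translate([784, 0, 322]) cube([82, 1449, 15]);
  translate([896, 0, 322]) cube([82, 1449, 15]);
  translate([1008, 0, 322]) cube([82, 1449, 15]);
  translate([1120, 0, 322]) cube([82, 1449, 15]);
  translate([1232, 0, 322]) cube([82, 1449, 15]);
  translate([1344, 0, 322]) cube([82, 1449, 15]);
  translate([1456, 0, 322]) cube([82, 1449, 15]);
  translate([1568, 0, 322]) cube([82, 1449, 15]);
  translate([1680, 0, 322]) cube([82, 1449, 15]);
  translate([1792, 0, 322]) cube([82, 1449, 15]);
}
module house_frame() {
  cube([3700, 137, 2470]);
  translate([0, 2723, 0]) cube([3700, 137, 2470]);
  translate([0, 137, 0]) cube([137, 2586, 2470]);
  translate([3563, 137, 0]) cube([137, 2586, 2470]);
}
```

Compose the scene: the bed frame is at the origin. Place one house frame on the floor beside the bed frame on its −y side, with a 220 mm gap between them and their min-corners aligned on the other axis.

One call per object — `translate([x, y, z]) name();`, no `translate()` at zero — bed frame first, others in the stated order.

bed_frame();
translate([0, -3080, 0]) house_frame();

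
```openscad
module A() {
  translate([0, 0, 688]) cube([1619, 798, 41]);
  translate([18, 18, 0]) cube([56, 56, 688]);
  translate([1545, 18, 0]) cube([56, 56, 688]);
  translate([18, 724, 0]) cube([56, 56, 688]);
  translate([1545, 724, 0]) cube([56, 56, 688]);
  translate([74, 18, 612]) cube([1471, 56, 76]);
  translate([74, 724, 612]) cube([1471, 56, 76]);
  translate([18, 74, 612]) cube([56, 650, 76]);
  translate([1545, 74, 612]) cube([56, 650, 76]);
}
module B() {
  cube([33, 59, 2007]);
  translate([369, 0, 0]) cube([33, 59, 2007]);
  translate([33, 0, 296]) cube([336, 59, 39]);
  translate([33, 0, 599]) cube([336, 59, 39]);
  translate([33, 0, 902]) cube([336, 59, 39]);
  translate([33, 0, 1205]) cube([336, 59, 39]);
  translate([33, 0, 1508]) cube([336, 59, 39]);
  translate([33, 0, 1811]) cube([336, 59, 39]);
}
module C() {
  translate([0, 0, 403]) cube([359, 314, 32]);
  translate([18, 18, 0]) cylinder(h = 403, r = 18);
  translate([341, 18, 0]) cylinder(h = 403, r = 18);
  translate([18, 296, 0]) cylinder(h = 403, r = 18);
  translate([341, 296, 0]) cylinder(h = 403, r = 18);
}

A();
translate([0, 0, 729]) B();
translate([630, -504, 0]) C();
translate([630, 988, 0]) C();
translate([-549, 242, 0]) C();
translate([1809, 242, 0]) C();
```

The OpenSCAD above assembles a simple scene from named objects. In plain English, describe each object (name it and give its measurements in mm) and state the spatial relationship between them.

A is a table: top 1619 mm (x) × 798 mm (y), 41 mm thick, upper face at z = 729 mm, on four 56×56 mm square legs, each inset 18 mm from the nearest pair of top edges, running from z = 0 to the bottom of the top. Four apron rails, 56 mm thick and 76 mm tall, run between adjacent legs with their top edges flush with the underside of the top and their outer faces flush with the legs' outer faces.

B is a straight ladder. Two 33×59 mm vertical rails, 2007 mm tall, stand 402 mm apart (outside-to-outside) with their front faces coplanar on the −y side. 6 rungs, each 59 mm deep and 39 mm tall, span between the inner faces of the rails, front faces flush with the rails. The lowest rung's underside is at z = 296 mm and rungs are spaced 303 mm apart (underside to underside).

C is a four-legged stool. The seat is 359×314 mm, 32 mm thick, top at z = 435 mm. It stands on four round legs, each 36 mm in diameter, from z = 0 to the seat underside, each leg's axis is inset half a diameter from the nearest pair of seat edges (so the leg's bounding box is flush with the corner).

The ladder is on top of the table. Four stools sit around the table at the −y, +y, −x, +x sides.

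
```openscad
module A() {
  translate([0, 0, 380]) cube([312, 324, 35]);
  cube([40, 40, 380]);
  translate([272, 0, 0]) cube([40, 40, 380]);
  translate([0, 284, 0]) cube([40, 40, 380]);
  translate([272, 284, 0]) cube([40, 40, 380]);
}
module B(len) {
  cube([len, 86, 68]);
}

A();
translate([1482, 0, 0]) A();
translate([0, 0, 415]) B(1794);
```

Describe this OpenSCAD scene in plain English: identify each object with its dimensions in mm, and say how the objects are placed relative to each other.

A is a simple wooden stool: a rectangular seat 312 mm (x) by 324 mm (y), 35 mm thick, top face at z = 415 mm, on four square legs, each 40×40 mm in cross-section. The legs rest on z = 0, each flush with a corner of the seat.

B is a rectangular beam 1794 mm long (x), 86 mm deep (y), 68 mm thick (z).

The beam spans the tops of two stools placed 1170 mm apart, resting at z = 415 mm.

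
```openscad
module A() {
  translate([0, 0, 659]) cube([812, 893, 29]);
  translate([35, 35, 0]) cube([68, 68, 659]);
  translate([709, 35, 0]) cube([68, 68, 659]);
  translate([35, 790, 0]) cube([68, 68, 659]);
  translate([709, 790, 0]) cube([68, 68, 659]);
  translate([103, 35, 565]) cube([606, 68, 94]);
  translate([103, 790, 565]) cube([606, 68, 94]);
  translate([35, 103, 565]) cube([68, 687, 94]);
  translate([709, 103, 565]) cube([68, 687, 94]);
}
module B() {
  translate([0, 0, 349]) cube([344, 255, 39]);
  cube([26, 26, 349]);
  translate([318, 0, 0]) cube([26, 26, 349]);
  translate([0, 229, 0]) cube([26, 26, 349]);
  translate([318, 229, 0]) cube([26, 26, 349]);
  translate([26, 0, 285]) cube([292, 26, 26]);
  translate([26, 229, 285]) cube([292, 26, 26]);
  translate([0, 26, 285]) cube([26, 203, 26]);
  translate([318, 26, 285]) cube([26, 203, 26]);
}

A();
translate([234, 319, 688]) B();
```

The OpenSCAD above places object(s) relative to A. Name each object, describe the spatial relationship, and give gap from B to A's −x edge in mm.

A is a table. B is a stool. The stool is on top of the table, centred. The gap from the stool to the table's −x edge is 234 mm.

The stool's min-x is at 234; the table's min-x is 0; gap = 234 mm.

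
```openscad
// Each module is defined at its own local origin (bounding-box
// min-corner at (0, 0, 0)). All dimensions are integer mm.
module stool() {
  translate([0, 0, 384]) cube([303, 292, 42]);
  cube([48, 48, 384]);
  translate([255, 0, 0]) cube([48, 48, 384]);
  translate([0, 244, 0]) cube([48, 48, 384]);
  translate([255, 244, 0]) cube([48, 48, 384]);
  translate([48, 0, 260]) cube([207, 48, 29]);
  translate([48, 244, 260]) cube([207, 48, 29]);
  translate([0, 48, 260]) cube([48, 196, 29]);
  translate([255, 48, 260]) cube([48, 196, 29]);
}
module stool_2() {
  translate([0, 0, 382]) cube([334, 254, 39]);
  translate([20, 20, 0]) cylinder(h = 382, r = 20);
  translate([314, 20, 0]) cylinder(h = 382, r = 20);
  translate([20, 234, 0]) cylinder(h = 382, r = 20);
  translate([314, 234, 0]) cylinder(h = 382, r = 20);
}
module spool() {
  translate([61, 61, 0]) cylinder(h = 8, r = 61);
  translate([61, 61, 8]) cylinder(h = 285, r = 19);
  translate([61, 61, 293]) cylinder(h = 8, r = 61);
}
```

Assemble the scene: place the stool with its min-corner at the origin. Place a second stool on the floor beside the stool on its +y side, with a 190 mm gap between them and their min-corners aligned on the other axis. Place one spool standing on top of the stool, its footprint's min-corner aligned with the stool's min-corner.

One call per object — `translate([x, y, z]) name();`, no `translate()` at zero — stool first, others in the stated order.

stool();
translate([0, 482, 0]) stool_2();
translate([0, 0, 426]) spool();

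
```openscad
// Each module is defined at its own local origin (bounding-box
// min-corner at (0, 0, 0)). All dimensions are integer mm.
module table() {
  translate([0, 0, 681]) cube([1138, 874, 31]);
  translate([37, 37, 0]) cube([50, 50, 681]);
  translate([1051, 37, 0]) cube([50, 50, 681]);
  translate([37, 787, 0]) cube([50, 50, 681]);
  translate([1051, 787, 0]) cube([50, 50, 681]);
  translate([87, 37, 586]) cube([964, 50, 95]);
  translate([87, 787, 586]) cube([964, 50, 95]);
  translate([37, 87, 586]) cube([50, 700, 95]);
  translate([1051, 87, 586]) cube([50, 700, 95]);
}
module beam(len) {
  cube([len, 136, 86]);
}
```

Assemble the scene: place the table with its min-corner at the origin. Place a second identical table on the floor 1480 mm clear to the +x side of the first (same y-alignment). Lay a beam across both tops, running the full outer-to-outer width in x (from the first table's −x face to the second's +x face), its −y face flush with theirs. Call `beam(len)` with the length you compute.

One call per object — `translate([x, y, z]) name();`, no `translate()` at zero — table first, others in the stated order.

table();
translate([2618, 0, 0]) table();
translate([0, 0, 712]) beam(3756);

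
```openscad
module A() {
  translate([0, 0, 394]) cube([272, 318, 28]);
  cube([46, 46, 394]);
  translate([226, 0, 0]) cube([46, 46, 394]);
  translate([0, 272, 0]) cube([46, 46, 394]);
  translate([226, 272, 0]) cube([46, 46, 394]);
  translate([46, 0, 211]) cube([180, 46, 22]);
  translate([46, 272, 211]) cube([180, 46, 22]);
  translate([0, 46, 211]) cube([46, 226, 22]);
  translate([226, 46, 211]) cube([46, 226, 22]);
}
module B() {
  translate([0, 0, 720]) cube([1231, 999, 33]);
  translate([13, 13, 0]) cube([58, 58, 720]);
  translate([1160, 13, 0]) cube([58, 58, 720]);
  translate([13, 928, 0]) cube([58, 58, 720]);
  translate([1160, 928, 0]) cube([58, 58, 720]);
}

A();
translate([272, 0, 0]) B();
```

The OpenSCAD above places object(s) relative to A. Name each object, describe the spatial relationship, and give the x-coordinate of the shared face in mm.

The stool's +x face and the table's −x face are both at x = 272 mm.

A is a stool. B is a table. The table is against the stool's +x side, with their −y faces flush. The x-coordinate of the shared face is 272 mm.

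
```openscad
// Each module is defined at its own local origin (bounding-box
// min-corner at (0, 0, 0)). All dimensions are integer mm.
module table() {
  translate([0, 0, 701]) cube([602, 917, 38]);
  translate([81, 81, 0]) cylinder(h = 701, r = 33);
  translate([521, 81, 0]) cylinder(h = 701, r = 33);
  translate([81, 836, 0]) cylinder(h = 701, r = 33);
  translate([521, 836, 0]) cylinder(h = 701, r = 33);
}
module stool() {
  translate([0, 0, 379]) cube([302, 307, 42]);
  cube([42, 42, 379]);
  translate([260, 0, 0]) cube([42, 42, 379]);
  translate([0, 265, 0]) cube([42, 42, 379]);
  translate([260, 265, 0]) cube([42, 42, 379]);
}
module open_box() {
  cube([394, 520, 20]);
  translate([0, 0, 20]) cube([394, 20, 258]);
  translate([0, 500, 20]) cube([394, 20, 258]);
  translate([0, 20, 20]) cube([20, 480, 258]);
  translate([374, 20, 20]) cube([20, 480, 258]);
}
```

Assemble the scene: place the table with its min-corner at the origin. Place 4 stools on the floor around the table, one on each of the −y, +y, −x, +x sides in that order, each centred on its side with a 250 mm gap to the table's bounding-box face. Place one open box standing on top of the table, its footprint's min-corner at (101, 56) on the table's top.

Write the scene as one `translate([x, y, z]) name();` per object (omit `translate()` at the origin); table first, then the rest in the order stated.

table();
translate([150, -557, 0]) stool();
translate([150, 1167, 0]) stool();
translate([-552, 305, 0]) stool();
translate([852, 305, 0]) stool();
translate([101, 56, 739]) open_box();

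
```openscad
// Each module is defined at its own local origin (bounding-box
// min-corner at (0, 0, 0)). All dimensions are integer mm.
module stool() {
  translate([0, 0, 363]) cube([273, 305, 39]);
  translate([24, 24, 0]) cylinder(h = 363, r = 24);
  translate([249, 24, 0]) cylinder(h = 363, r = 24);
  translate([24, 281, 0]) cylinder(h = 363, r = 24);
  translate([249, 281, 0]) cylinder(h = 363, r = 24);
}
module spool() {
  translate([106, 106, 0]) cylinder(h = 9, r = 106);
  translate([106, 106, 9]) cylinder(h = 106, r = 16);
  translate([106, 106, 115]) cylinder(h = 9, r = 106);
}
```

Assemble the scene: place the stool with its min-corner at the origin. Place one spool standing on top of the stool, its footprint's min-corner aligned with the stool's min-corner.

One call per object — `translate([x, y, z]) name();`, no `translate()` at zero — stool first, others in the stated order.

stool();
translate([0, 0, 402]) spool();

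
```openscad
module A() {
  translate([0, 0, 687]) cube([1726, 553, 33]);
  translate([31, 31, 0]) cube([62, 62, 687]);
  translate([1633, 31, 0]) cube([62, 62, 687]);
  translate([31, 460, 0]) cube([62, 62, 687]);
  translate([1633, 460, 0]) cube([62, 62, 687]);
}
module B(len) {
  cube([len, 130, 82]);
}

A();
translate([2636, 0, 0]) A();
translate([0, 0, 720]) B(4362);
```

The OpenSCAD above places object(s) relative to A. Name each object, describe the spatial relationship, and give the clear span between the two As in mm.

A is a table. B is a beam. A beam spans the tops of two tables. The clear span between the two tables is 910 mm.

Second table starts at x = 2636; first ends at x = 1726; clear span = 2636 − 1726 = 910 mm.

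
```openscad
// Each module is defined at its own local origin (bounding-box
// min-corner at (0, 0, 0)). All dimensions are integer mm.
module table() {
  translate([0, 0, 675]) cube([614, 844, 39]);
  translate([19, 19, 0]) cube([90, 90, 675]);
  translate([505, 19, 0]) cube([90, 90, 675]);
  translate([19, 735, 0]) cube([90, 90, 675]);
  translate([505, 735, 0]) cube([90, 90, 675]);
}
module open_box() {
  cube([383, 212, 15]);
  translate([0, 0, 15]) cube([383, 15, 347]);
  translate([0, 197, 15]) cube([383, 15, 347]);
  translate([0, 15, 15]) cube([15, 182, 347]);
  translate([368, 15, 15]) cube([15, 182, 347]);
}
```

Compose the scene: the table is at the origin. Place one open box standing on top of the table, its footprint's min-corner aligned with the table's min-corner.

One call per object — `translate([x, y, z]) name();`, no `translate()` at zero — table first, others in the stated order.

table();
translate([0, 0, 714]) open_box();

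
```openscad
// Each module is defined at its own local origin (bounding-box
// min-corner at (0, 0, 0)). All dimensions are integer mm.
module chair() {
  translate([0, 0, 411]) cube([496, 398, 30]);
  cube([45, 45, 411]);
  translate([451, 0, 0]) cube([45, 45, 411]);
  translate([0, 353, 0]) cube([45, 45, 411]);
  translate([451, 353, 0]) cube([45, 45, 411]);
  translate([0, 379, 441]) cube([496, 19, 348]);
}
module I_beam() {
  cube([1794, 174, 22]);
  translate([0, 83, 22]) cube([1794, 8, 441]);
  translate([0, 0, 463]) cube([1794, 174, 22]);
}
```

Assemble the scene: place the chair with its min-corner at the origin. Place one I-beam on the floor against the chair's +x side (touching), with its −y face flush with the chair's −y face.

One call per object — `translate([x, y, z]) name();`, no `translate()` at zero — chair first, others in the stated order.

chair();
translate([496, 0, 0]) I_beam();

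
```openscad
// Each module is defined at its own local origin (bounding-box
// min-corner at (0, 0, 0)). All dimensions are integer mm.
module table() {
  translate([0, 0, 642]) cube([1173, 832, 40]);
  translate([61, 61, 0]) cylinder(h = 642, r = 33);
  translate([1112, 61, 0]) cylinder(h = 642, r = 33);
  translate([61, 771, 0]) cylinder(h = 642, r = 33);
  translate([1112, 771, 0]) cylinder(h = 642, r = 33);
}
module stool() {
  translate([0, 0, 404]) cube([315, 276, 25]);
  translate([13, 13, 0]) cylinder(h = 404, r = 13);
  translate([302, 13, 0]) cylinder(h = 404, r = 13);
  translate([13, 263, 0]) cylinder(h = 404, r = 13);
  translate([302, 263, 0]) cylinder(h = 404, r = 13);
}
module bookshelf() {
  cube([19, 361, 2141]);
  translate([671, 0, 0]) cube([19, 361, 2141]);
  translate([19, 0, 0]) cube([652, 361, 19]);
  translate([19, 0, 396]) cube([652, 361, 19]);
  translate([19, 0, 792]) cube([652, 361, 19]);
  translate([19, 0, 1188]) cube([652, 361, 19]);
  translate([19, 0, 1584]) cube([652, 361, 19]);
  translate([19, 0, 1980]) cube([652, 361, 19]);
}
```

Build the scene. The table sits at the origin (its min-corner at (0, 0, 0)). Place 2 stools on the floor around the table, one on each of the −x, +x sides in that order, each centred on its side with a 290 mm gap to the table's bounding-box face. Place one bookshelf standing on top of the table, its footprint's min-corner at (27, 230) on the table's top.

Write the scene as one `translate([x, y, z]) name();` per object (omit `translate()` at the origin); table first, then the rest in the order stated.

table();
translate([-605, 278, 0]) stool();
translate([1463, 278, 0]) stool();
translate([27, 230, 682]) bookshelf();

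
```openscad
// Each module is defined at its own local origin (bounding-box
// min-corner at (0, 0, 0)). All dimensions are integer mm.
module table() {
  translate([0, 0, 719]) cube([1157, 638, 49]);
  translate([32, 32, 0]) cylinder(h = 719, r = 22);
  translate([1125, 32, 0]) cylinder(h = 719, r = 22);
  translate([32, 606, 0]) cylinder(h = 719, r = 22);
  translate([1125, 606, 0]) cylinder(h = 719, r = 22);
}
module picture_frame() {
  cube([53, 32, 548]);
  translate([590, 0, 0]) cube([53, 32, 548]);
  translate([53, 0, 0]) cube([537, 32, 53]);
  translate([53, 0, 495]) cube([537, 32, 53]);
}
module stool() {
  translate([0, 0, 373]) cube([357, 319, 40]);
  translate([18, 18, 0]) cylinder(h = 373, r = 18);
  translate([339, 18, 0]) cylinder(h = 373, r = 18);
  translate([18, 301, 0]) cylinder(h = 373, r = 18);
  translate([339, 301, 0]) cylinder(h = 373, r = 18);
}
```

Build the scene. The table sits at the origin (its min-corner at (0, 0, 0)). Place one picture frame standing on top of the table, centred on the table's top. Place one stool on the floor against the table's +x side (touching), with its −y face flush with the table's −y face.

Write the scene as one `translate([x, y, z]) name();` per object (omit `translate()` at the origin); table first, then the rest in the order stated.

table();
translate([257, 303, 768]) picture_frame();
translate([1157, 0, 0]) stool();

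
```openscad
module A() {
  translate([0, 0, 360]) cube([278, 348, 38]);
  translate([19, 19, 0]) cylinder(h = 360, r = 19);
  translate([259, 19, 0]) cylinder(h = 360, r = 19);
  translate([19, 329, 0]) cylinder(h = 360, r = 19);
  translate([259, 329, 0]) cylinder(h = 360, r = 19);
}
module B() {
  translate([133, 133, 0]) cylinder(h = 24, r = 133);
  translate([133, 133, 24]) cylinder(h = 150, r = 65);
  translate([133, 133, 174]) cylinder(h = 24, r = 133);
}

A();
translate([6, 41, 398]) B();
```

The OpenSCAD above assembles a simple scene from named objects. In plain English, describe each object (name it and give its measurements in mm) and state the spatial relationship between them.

A is a four-legged stool. The seat is a 278×348×38 mm slab whose top surface is at z = 398 mm; four round legs, each 38 mm in diameter, run from the floor (z = 0) to the underside of the seat, each leg's axis is inset half a diameter from the nearest pair of seat edges (so the leg's bounding box is flush with the corner).

B is a spool: two coaxial disc flanges of radius 133 mm and thickness 24 mm, joined by a core cylinder of radius 65 mm and height 150 mm. The lower flange rests on z = 0 and the three cylinders share a vertical axis.

The spool is on top of the stool, centred.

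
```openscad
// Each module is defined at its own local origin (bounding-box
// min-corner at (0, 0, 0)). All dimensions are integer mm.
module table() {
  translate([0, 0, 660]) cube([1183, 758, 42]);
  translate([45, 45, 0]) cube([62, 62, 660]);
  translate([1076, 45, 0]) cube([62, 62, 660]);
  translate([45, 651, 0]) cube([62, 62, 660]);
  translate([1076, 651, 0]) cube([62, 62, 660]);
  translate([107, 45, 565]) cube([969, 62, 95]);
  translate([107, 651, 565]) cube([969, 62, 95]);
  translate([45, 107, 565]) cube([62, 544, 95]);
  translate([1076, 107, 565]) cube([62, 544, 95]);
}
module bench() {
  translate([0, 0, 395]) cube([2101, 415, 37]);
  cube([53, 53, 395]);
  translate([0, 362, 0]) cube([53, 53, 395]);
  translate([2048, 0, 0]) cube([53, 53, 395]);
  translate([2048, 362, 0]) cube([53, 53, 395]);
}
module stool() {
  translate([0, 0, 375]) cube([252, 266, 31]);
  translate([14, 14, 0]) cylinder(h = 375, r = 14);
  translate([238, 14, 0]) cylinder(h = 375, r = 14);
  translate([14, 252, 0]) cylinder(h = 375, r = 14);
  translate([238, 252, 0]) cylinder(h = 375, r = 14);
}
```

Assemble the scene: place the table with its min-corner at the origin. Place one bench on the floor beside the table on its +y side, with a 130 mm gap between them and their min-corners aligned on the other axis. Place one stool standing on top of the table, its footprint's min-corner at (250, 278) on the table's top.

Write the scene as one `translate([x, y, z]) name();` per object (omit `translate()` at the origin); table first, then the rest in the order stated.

table();
translate([0, 888, 0]) bench();
translate([250, 278, 702]) stool();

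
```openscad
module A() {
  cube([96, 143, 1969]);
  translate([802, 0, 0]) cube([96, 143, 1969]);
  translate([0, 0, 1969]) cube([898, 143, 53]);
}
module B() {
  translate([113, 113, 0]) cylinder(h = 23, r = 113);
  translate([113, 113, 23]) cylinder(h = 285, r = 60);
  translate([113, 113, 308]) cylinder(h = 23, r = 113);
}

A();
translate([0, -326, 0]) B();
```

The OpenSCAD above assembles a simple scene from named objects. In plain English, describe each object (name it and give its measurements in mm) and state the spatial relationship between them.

A is a rectangular door frame: two vertical jambs of 96×143 mm section, 1969 mm tall, with a clear opening 706 mm wide between their inner faces. A header 53 mm tall and 143 mm deep lies on top of the jambs and spans the full outside width.

B is a spool: two coaxial disc flanges of radius 113 mm and thickness 23 mm, joined by a core cylinder of radius 60 mm and height 285 mm. The lower flange rests on z = 0 and the three cylinders share a vertical axis.

The spool is on the floor beside the door frame on its −y side.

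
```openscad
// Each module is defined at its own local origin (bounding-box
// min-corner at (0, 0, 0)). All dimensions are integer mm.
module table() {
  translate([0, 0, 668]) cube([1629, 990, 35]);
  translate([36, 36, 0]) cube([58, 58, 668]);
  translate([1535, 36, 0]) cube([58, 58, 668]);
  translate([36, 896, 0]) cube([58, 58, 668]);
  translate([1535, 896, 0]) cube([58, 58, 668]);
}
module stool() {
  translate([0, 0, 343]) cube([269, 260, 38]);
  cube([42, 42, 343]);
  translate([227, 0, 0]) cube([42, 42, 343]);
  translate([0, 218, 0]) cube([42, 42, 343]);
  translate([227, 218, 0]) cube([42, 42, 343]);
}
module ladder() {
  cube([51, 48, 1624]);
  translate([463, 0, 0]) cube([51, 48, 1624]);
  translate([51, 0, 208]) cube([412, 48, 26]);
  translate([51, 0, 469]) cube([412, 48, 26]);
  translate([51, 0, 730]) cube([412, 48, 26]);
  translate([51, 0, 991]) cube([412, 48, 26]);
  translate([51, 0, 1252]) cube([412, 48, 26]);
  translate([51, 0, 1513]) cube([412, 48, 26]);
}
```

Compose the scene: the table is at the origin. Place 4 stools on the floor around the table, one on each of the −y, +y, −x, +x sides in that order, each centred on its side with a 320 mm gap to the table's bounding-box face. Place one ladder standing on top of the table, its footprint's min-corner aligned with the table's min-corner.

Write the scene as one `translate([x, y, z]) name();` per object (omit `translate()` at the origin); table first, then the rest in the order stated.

table();
translate([680, -580, 0]) stool();
translate([680, 1310, 0]) stool();
translate([-589, 365, 0]) stool();
translate([1949, 365, 0]) stool();
translate([0, 0, 703]) ladder();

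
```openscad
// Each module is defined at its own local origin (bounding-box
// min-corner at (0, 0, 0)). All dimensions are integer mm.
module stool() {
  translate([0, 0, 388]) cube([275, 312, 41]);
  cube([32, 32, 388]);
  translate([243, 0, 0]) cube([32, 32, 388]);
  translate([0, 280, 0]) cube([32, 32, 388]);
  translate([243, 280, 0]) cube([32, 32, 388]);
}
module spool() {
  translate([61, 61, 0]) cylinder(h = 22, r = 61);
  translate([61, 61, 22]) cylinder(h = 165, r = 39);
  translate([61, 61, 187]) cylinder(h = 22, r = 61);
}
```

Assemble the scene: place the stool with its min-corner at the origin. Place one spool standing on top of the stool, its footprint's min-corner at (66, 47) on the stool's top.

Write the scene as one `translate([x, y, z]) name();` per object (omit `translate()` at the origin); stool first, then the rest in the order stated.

stool();
translate([66, 47, 429]) spool();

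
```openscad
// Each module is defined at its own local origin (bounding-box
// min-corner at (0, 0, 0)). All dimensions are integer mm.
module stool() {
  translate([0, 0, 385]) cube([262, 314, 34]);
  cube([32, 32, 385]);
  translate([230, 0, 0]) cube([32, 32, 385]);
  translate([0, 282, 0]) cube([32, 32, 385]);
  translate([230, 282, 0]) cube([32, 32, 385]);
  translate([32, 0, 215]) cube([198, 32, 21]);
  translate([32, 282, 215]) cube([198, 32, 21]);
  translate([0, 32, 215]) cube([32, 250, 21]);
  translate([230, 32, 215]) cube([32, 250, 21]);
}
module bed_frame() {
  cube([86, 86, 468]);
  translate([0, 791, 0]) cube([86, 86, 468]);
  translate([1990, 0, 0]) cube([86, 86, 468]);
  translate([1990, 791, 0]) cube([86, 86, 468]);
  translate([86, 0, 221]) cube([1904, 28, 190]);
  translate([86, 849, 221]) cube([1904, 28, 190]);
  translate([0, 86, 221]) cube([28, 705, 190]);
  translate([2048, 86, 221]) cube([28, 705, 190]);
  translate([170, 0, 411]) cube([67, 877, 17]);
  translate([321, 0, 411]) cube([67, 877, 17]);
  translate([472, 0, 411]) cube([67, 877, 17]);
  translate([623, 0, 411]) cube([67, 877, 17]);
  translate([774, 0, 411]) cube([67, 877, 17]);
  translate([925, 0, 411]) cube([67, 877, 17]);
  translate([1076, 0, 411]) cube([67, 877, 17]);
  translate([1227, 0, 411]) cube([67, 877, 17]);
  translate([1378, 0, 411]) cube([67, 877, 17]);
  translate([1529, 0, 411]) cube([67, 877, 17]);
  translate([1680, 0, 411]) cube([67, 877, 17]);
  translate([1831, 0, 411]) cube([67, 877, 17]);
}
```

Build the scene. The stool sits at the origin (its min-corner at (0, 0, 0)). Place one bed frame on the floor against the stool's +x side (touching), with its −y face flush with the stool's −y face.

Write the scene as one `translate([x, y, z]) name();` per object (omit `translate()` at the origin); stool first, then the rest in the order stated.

stool();
translate([262, 0, 0]) bed_frame();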